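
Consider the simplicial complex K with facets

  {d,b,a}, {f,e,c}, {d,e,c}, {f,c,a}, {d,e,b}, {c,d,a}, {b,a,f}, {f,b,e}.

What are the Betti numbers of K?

b_0 = 1, b_1 = 0, b_2 = 1.

Fix the vertex order a < b < c < d < e < f and write every simplex with vertices in increasing order. Then dim K = 2 and the simplices of K are:

  0-simplices (6): a, b, c, d, e, f
  1-simplices (12): ab, ac, ad, af, bd, be, bf, cd, ce, cf, de, ef
  2-simplices (8): abd, abf, acd, acf, bde, bef, cde, cef

so the chain groups are C_0 ≅ Z^6, C_1 ≅ Z^12, C_2 ≅ Z^8.

Boundary ∂_1: C_1 → C_0 sends each edge [p,q] (with p < q) to q − p. For instance
  ∂bd = d − b.
This gives a 6×12 integer matrix of rank 5; reducing to Smith normal form yields diagonal entries (1,1,1,1,1).

The boundary map ∂_2: C_2 → C_1 acts by ∂[p,q,r] = [q,r] − [p,r] + [p,q]. For instance
  ∂abd = bd − ad + ab,
  ∂acd = cd − ad + ac.
The resulting 12×8 matrix has rank 7, and its Smith normal form has invariant factors (1,1,1,1,1,1,1).

From H_k ≅ ker(∂_k) / im(∂_{k+1}) we obtain:

  H_0: rank C_0 − rank ∂_1 = 6 − 5 = 1, and the invariant factors of ∂_1 are all 1, so H_0 ≅ Z.
  H_1: rank ker ∂_1 − rank ∂_2 = (12 − 5) − 7 = 0, and the invariant factors of ∂_2 are all 1, so H_1 ≅ 0.
  H_2: rank ker ∂_2 − rank ∂_3 = (8 − 7) − 0 = 1, and there is no ∂_3, so H_2 ≅ Z.

As a check, the Euler characteristic is 6 − 12 + 8 = 2, which agrees with 1 − 0 + 1 = 2.
(K is a triangulation of the 2-sphere S^2.)

Hence the Betti numbers are b_0 = 1, b_1 = 0, b_2 = 1.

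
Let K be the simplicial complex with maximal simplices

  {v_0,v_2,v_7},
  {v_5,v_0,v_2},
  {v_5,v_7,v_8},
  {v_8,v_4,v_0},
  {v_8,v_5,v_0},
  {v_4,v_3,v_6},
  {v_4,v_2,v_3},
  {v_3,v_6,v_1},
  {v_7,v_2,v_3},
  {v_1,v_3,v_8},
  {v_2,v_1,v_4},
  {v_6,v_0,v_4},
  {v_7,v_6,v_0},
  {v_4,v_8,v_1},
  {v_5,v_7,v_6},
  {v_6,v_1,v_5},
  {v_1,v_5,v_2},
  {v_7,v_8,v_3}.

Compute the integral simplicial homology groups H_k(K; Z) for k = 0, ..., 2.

H_0 ≅ Z,  H_1 ≅ Z ⊕ Z_2,  H_2 = 0.

K has 9 vertices, 27 edges, 18 triangles.
rank ∂_0 = 0, rank ∂_1 = 8 ⇒ b_0 = 9 − 0 − 8 = 1; all invariant factors of ∂_1 are 1 so no torsion. So H_0 ≅ Z.
rank ∂_1 = 8, rank ∂_2 = 18 ⇒ b_1 = 27 − 8 − 18 = 1; ∂_2 has invariant factor(s) [2] giving torsion. So H_1 ≅ Z ⊕ Z_2.
rank ∂_2 = 18, rank ∂_3 = 0 ⇒ b_2 = 18 − 18 − 0 = 0. So H_2 ≅ 0.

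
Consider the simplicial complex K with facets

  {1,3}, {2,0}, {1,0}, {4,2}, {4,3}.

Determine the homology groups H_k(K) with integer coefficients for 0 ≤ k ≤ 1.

We work with the vertex ordering 0 < 1 < 2 < 3 < 4. The simplices of K, each written with vertices in increasing order, are:

  0-simplices (5): [0], [1], [2], [3], [4]
  1-simplices (5): [0,1], [0,2], [1,3], [2,4], [3,4]

giving chain groups C_0 ≅ Z^5, C_1 ≅ Z^5.

Boundary ∂_1: C_1 → C_0 is given by ∂[p,q] = [q] − [p].
The 5×5 boundary matrix has rank 4 and Smith normal form diag(1,1,1,1).

From H_k ≅ ker(∂_k) / im(∂_{k+1}) we obtain:

  H_0: rank C_0 − rank ∂_1 = 5 − 4 = 1, and the invariant factors of ∂_1 are all 1, so H_0 ≅ Z.
  H_1: rank ker ∂_1 − rank ∂_2 = (5 − 4) − 0 = 1, and there is no ∂_2, so H_1 ≅ Z.

H_0 ≅ Z,  H_1 ≅ Z.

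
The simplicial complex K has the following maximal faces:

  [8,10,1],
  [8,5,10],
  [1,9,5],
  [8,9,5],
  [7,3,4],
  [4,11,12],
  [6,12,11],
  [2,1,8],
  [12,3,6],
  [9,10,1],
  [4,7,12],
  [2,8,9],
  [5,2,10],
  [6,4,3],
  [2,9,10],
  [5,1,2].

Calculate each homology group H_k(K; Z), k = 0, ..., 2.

H_0 = Z^2,  H_1 = Z ⊕ Z/2Z,  H_2 = 0.

Take the total order 1 < 2 < 3 < 4 < 5 < 6 < 7 < 8 < 9 < 10 < 11 < 12 on the vertex set. Then K (dimension 2) consists of the simplices:

  0-simplices (12): [1], [2], [3], [4], [5], [6], [7], [8], [9], [10], [11], [12]
  1-simplices (27): (27 of them)
  2-simplices (16): [1,2,5], [1,2,8], [1,5,9], [1,8,10], [1,9,10], [2,5,10], [2,8,9], [2,9,10], [3,4,6], [3,4,7], [3,6,12], [4,7,12], [4,11,12], [5,8,9], [5,8,10], [6,11,12]

so the chain groups are C_0 ≅ Z^12, C_1 ≅ Z^27, C_2 ≅ Z^16.

Boundary ∂_1: C_1 → C_0 sends each edge [p,q] (with p < q) to q − p. For instance
  ∂[1,8] = [8] − [1].
The resulting 12×27 matrix has rank 10, and its Smith normal form has invariant factors (1,1,1,1,1,1,1,1,1,1).

The boundary map ∂_2: C_2 → C_1 maps a triangle to the signed sum of its edges. For instance
  ∂[1,2,8] = [2,8] − [1,8] + [1,2],
  ∂[6,11,12] = [11,12] − [6,12] + [6,11].
The resulting 27×16 matrix has rank 16, and its Smith normal form has invariant factors (1,1,1,1,1,1,1,1,1,1,1,1,1,1,1,2).

Now H_k = ker ∂_k / im ∂_{k+1}, so:

  H_0: rank C_0 − rank ∂_1 = 12 − 10 = 2, and the invariant factors of ∂_1 are all 1, so H_0 ≅ Z^2.
  H_1: rank ker ∂_1 − rank ∂_2 = (27 − 10) − 16 = 1, and ∂_2 has invariant factor 2 > 1, so H_1 ≅ Z ⊕ Z/2Z.
  H_2: rank ker ∂_2 − rank ∂_3 = (16 − 16) − 0 = 0, and there is no ∂_3, so H_2 ≅ 0.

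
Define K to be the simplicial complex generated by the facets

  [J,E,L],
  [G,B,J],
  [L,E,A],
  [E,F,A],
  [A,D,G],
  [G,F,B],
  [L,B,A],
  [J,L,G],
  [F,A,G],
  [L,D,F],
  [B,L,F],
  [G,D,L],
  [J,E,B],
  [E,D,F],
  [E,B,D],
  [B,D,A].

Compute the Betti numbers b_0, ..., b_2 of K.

K has 8 vertices, 24 edges, 16 triangles.
rank ∂_0 = 0, rank ∂_1 = 7 ⇒ b_0 = 8 − 0 − 7 = 1; all invariant factors of ∂_1 are 1 so no torsion. So H_0 ≅ Z.
rank ∂_1 = 7, rank ∂_2 = 15 ⇒ b_1 = 24 − 7 − 15 = 2; all invariant factors of ∂_2 are 1 so no torsion. So H_1 ≅ Z^2.
rank ∂_2 = 15, rank ∂_3 = 0 ⇒ b_2 = 16 − 15 − 0 = 1. So H_2 ≅ Z.

b_0 = 1, b_1 = 2, b_2 = 1.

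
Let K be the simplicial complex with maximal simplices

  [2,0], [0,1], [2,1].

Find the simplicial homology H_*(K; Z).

H_0 = Z,  H_1 = Z.

Fix the vertex order 0 < 1 < 2 and write every simplex with vertices in increasing order. Then dim K = 1 and the simplices of K are:

  0-simplices (3): [0], [1], [2]
  1-simplices (3): [0,1], [0,2], [1,2]

so the chain groups are C_0 ≅ Z^3, C_1 ≅ Z^3.

Boundary ∂_1: C_1 → C_0 maps an edge to its endpoints' difference, ∂[p,q] = q − p. For instance
  ∂[0,2] = [2] − [0].
The 3×3 boundary matrix has rank 2 and Smith normal form diag(1,1).

Computing H_k = (kernel of ∂_k) / (image of ∂_{k+1}):

  H_0: rank C_0 − rank ∂_1 = 3 − 2 = 1, and the invariant factors of ∂_1 are all 1, so H_0 = Z.
  H_1: rank ker ∂_1 − rank ∂_2 = (3 − 2) − 0 = 1, and there is no ∂_2, so H_1 = Z.

As a check, the Euler characteristic is 3 − 3 = 0, which agrees with 1 − 1 = 0.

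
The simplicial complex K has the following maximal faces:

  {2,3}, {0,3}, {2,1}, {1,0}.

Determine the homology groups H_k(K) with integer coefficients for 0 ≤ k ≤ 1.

H_0 = Z,  H_1 = Z.

K has 4 vertices, 4 edges.
rank ∂_0 = 0, rank ∂_1 = 3 ⇒ b_0 = 4 − 0 − 3 = 1; all invariant factors of ∂_1 are 1 so no torsion. So H_0 = Z.
rank ∂_1 = 3, rank ∂_2 = 0 ⇒ b_1 = 4 − 3 − 0 = 1. So H_1 = Z.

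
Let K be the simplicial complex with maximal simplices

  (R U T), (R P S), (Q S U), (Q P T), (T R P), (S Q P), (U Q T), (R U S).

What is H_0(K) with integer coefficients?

H_0 ≅ Z.

Order the vertices as P < Q < R < S < T < U. Listing each simplex with vertices in this order, K has dimension 2 with simplices:

  0-simplices (6): P, Q, R, S, T, U
  1-simplices (12): PQ, PR, PS, PT, QS, QT, QU, RS, RT, RU, SU, TU
  2-simplices (8): PQS, PQT, PRS, PRT, QSU, QTU, RSU, RTU

Hence C_0 ≅ Z^6, C_1 ≅ Z^12, C_2 ≅ Z^8.

The boundary map ∂_1: C_1 → C_0 sends each edge [p,q] (with p < q) to q − p. For instance
  ∂RS = S − R.
As a 6×12 matrix over Z this has rank 5, with invariant factors (1,1,1,1,1).

∂_2: C_2 → C_1 sends each 2-simplex [p,q,r] to [q,r] − [p,r] + [p,q]. For instance
  ∂RTU = TU − RU + RT,
  ∂QSU = SU − QU + QS.
The resulting 12×8 matrix has rank 7, and its Smith normal form has invariant factors (1,1,1,1,1,1,1).

From H_k ≅ ker(∂_k) / im(∂_{k+1}) we obtain:

  H_0: rank C_0 − rank ∂_1 = 6 − 5 = 1, and the invariant factors of ∂_1 are all 1, so H_0 = Z.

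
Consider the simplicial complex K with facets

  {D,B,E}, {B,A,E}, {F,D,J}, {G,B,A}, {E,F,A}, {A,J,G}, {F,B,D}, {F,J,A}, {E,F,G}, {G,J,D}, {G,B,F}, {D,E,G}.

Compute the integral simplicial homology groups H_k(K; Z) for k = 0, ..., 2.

Order the vertices as A < B < D < E < F < G < J. Listing each simplex with vertices in this order, K has dimension 2 with simplices:

  0-simplices (7): A, B, D, E, F, G, J
  1-simplices (18): AB, AE, AF, AG, AJ, BD, BE, BF, BG, DE, DF, DG, DJ, EF, EG, FG, FJ, GJ
  2-simplices (12): ABE, ABG, AEF, AFJ, AGJ, BDE, BDF, BFG, DEG, DFJ, DGJ, EFG

giving chain groups C_0 ≅ Z^7, C_1 ≅ Z^18, C_2 ≅ Z^12.

The boundary map ∂_1: C_1 → C_0 is given by ∂[p,q] = [q] − [p].
The resulting 7×18 matrix has rank 6, and its Smith normal form has invariant factors (1,1,1,1,1,1).

∂_2: C_2 → C_1 sends each 2-simplex [p,q,r] to [q,r] − [p,r] + [p,q]. For instance
  ∂DGJ = GJ − DJ + DG,
  ∂AEF = EF − AF + AE.
The 18×12 boundary matrix has rank 12 and Smith normal form diag(1,1,1,1,1,1,1,1,1,1,1,2).

Computing H_k = (kernel of ∂_k) / (image of ∂_{k+1}):

  H_0: rank C_0 − rank ∂_1 = 7 − 6 = 1, and the invariant factors of ∂_1 are all 1, so H_0 = Z.
  H_1: rank ker ∂_1 − rank ∂_2 = (18 − 6) − 12 = 0, and ∂_2 has invariant factor 2 > 1, so H_1 = Z/2.
  H_2: rank ker ∂_2 − rank ∂_3 = (12 − 12) − 0 = 0, and there is no ∂_3, so H_2 = 0.

H_0 = Z,  H_1 = Z/2,  H_2 = 0.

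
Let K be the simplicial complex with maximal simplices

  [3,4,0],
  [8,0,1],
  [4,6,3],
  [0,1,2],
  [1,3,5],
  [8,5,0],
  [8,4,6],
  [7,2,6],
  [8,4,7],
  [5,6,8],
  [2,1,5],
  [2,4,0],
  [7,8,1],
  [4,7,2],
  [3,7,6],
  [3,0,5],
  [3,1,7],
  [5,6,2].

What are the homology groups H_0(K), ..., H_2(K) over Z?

Order the vertices as 0 < 1 < 2 < 3 < 4 < 5 < 6 < 7 < 8. Listing each simplex with vertices in this order, K has dimension 2 with simplices:

  0-simplices (9): [0], [1], [2], [3], [4], [5], [6], [7], [8]
  1-simplices (27): (27 of them)
  2-simplices (18): [0,1,2], [0,1,8], [0,2,4], [0,3,4], [0,3,5], [0,5,8], [1,2,5], [1,3,5], [1,3,7], [1,7,8], [2,4,7], [2,5,6], [2,6,7], [3,4,6], [3,6,7], [4,6,8], [4,7,8], [5,6,8]

so the chain groups are C_0 ≅ Z^9, C_1 ≅ Z^27, C_2 ≅ Z^18.

The boundary map ∂_1: C_1 → C_0 maps an edge to its endpoints' difference, ∂[p,q] = q − p.
The 9×27 boundary matrix has rank 8 and Smith normal form diag(1,1,1,1,1,1,1,1).

Boundary ∂_2: C_2 → C_1 sends each 2-simplex [p,q,r] to [q,r] − [p,r] + [p,q]. For instance
  ∂[4,6,8] = [6,8] − [4,8] + [4,6],
  ∂[2,5,6] = [5,6] − [2,6] + [2,5].
The resulting 27×18 matrix has rank 18, and its Smith normal form has invariant factors (1,1,1,1,1,1,1,1,1,1,1,1,1,1,1,1,1,2).

From H_k ≅ ker(∂_k) / im(∂_{k+1}) we obtain:

  H_0: rank C_0 − rank ∂_1 = 9 − 8 = 1, and the invariant factors of ∂_1 are all 1, so H_0 = Z.
  H_1: rank ker ∂_1 − rank ∂_2 = (27 − 8) − 18 = 1, and ∂_2 has invariant factor 2 > 1, so H_1 = Z ⊕ Z/2.
  H_2: rank ker ∂_2 − rank ∂_3 = (18 − 18) − 0 = 0, and there is no ∂_3, so H_2 = 0.

H_0 ≅ Z,  H_1 ≅ Z ⊕ Z/2,  H_2 = 0.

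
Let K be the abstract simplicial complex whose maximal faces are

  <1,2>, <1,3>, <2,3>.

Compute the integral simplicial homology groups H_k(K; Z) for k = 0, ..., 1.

H_0 = Z,  H_1 = Z.

Order the vertices as 1 < 2 < 3. Listing each simplex with vertices in this order, K has dimension 1 with simplices:

  0-simplices (3): [1], [2], [3]
  1-simplices (3): [1,2], [1,3], [2,3]

so the chain groups are C_0 ≅ Z^3, C_1 ≅ Z^3.

Boundary ∂_1: C_1 → C_0 is given by ∂[p,q] = [q] − [p].
This gives a 3×3 integer matrix of rank 2; reducing to Smith normal form yields diagonal entries (1,1).

Reading off H_k = ker ∂_k / im ∂_{k+1}:

  H_0: rank C_0 − rank ∂_1 = 3 − 2 = 1, and the invariant factors of ∂_1 are all 1, so H_0 ≅ Z.
  H_1: rank ker ∂_1 − rank ∂_2 = (3 − 2) − 0 = 1, and there is no ∂_2, so H_1 ≅ Z.

As a check, the Euler characteristic is 3 − 3 = 0, which agrees with 1 − 1 = 0.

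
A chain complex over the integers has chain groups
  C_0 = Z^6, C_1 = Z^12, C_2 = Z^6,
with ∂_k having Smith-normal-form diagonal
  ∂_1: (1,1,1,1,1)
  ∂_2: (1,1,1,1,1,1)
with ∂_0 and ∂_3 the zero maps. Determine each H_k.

H_0 ≅ Z,  H_1 ≅ Z,  H_2 = 0.

H_0: b_0 = 6 − 0 − 5 = 1; torsion from ∂_1 factors > 1: none. So H_0 ≅ Z.
H_1: b_1 = 12 − 5 − 6 = 1; torsion from ∂_2 factors > 1: none. So H_1 ≅ Z.
H_2: b_2 = 6 − 6 − 0 = 0; torsion from ∂_3 factors > 1: none. So H_2 ≅ 0.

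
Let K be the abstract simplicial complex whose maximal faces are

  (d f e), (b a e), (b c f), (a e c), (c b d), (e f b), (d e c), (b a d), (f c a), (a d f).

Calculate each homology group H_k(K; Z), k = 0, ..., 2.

H_0 ≅ Z,  H_1 ≅ Z/2,  H_2 = 0.

We work with the vertex ordering a < b < c < d < e < f. The simplices of K, each written with vertices in increasing order, are:

  0-simplices (6): a, b, c, d, e, f
  1-simplices (15): ab, ac, ad, ae, af, bc, bd, be, bf, cd, ce, cf, de, df, ef
  2-simplices (10): abd, abe, ace, acf, adf, bcd, bcf, bef, cde, def

so the chain groups are C_0 ≅ Z^6, C_1 ≅ Z^15, C_2 ≅ Z^10.

Boundary ∂_1: C_1 → C_0 maps an edge to its endpoints' difference, ∂[p,q] = q − p. For instance
  ∂bd = d − b.
The 6×15 boundary matrix has rank 5 and Smith normal form diag(1,1,1,1,1).

∂_2: C_2 → C_1 acts by ∂[p,q,r] = [q,r] − [p,r] + [p,q]. For instance
  ∂acf = cf − af + ac,
  ∂cde = de − ce + cd.
As a 15×10 matrix over Z this has rank 10, with invariant factors (1,1,1,1,1,1,1,1,1,2).

Reading off H_k = ker ∂_k / im ∂_{k+1}:

  H_0: rank C_0 − rank ∂_1 = 6 − 5 = 1, and the invariant factors of ∂_1 are all 1, so H_0 = Z.
  H_1: rank ker ∂_1 − rank ∂_2 = (15 − 5) − 10 = 0, and ∂_2 has invariant factor 2 > 1, so H_1 = Z/2.
  H_2: rank ker ∂_2 − rank ∂_3 = (10 − 10) − 0 = 0, and there is no ∂_3, so H_2 = 0.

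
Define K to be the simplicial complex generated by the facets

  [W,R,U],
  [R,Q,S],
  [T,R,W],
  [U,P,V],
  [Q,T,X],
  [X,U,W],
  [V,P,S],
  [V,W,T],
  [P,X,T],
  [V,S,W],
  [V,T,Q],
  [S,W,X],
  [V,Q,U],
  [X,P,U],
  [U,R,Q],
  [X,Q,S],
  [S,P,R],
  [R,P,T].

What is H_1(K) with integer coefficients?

H_1 = Z^2.

Fix the vertex order P < Q < R < S < T < U < V < W < X and write every simplex with vertices in increasing order. Then dim K = 2 and the simplices of K are:

  0-simplices (9): P, Q, R, S, T, U, V, W, X
  1-simplices (27): PR, PS, PT, PU, PV, PX, QR, QS, QT, QU, QV, QX, RS, RT, RU, RW, SV, SW, SX, TV, TW, TX, UV, UW, UX, VW, WX
  2-simplices (18): PRS, PRT, PSV, PTX, PUV, PUX, QRS, QRU, QSX, QTV, QTX, QUV, RTW, RUW, SVW, SWX, TVW, UWX

giving chain groups C_0 ≅ Z^9, C_1 ≅ Z^27, C_2 ≅ Z^18.

∂_1: C_1 → C_0 maps an edge to its endpoints' difference, ∂[p,q] = q − p. For instance
  ∂SX = X − S.
The 9×27 boundary matrix has rank 8 and Smith normal form diag(1,1,1,1,1,1,1,1).

∂_2: C_2 → C_1 maps a triangle to the signed sum of its edges. For instance
  ∂QUV = UV − QV + QU,
  ∂PSV = SV − PV + PS.
This gives a 27×18 integer matrix of rank 17; reducing to Smith normal form yields diagonal entries (1,1,1,1,1,1,1,1,1,1,1,1,1,1,1,1,1).

Reading off H_k = ker ∂_k / im ∂_{k+1}:

  H_1: rank ker ∂_1 − rank ∂_2 = (27 − 8) − 17 = 2, and the invariant factors of ∂_2 are all 1, so H_1 = Z^2.

(K is a triangulation of the torus T^2.)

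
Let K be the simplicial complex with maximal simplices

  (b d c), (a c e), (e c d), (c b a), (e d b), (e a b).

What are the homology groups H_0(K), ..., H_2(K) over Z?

H_0 = Z,  H_1 = 0,  H_2 = Z.

Order the vertices as a < b < c < d < e. Listing each simplex with vertices in this order, K has dimension 2 with simplices:

  0-simplices (5): a, b, c, d, e
  1-simplices (9): ab, ac, ae, bc, bd, be, cd, ce, de
  2-simplices (6): abc, abe, ace, bcd, bde, cde

so the chain groups are C_0 ≅ Z^5, C_1 ≅ Z^9, C_2 ≅ Z^6.

∂_1: C_1 → C_0 sends each edge [p,q] (with p < q) to q − p.
The resulting 5×9 matrix has rank 4, and its Smith normal form has invariant factors (1,1,1,1).

The boundary map ∂_2: C_2 → C_1 acts by ∂[p,q,r] = [q,r] − [p,r] + [p,q]. For instance
  ∂abe = be − ae + ab,
  ∂bcd = cd − bd + bc.
The resulting 9×6 matrix has rank 5, and its Smith normal form has invariant factors (1,1,1,1,1).

Now H_k = ker ∂_k / im ∂_{k+1}, so:

  H_0: rank C_0 − rank ∂_1 = 5 − 4 = 1, and the invariant factors of ∂_1 are all 1, so H_0 = Z.
  H_1: rank ker ∂_1 − rank ∂_2 = (9 − 4) − 5 = 0, and the invariant factors of ∂_2 are all 1, so H_1 = 0.
  H_2: rank ker ∂_2 − rank ∂_3 = (6 − 5) − 0 = 1, and there is no ∂_3, so H_2 = Z.

(K is a triangulation of the 2-sphere S^2.)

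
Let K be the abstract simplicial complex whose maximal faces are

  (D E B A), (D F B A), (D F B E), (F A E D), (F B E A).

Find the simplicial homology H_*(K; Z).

Take the total order A < B < D < E < F on the vertex set. Then K (dimension 3) consists of the simplices:

  0-simplices (5): A, B, D, E, F
  1-simplices (10): AB, AD, AE, AF, BD, BE, BF, DE, DF, EF
  2-simplices (10): ABD, ABE, ABF, ADE, ADF, AEF, BDE, BDF, BEF, DEF
  3-simplices (5): ABDE, ABDF, ABEF, ADEF, BDEF

Hence C_0 ≅ Z^5, C_1 ≅ Z^10, C_2 ≅ Z^10, C_3 ≅ Z^5.

Boundary ∂_1: C_1 → C_0 is given by ∂[p,q] = [q] − [p]. For instance
  ∂BD = D − B.
The 5×10 boundary matrix has rank 4 and Smith normal form diag(1,1,1,1).

The boundary map ∂_2: C_2 → C_1 sends each 2-simplex [p,q,r] to [q,r] − [p,r] + [p,q]. For instance
  ∂BDF = DF − BF + BD,
  ∂BDE = DE − BE + BD.
This gives a 10×10 integer matrix of rank 6; reducing to Smith normal form yields diagonal entries (1,1,1,1,1,1).

Boundary ∂_3: C_3 → C_2 sends each 3-simplex σ to the alternating sum Σ_i (−1)^i (σ with its i-th vertex removed). For instance
  ∂ADEF = DEF − AEF + ADF − ADE,
  ∂ABDE = BDE − ADE + ABE − ABD.
As a 10×5 matrix over Z this has rank 4, with invariant factors (1,1,1,1).

Computing H_k = (kernel of ∂_k) / (image of ∂_{k+1}):

  H_0: rank C_0 − rank ∂_1 = 5 − 4 = 1, and the invariant factors of ∂_1 are all 1, so H_0 ≅ Z.
  H_1: rank ker ∂_1 − rank ∂_2 = (10 − 4) − 6 = 0, and the invariant factors of ∂_2 are all 1, so H_1 ≅ 0.
  H_2: rank ker ∂_2 − rank ∂_3 = (10 − 6) − 4 = 0, and the invariant factors of ∂_3 are all 1, so H_2 ≅ 0.
  H_3: rank ker ∂_3 − rank ∂_4 = (5 − 4) − 0 = 1, and there is no ∂_4, so H_3 ≅ Z.

As a check, the Euler characteristic is 5 − 10 + 10 − 5 = 0, which agrees with 1 − 0 + 0 − 1 = 0.

H_0 = Z,  H_1 = 0,  H_2 = 0,  H_3 = Z.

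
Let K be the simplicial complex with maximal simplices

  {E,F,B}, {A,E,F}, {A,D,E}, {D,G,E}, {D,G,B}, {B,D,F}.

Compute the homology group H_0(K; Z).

Order the vertices as A < B < D < E < F < G. Listing each simplex with vertices in this order, K has dimension 2 with simplices:

  0-simplices (6): A, B, D, E, F, G
  1-simplices (12): AD, AE, AF, BD, BE, BF, BG, DE, DF, DG, EF, EG
  2-simplices (6): ADE, AEF, BDF, BDG, BEF, DEG

Hence C_0 ≅ Z^6, C_1 ≅ Z^12, C_2 ≅ Z^6.

The boundary map ∂_1: C_1 → C_0 sends each edge [p,q] (with p < q) to q − p. For instance
  ∂DF = F − D.
The resulting 6×12 matrix has rank 5, and its Smith normal form has invariant factors (1,1,1,1,1).

The boundary map ∂_2: C_2 → C_1 acts by ∂[p,q,r] = [q,r] − [p,r] + [p,q]. For instance
  ∂DEG = EG − DG + DE,
  ∂BDF = DF − BF + BD.
As a 12×6 matrix over Z this has rank 6, with invariant factors (1,1,1,1,1,1).

Now H_k = ker ∂_k / im ∂_{k+1}, so:

  H_0: rank C_0 − rank ∂_1 = 6 − 5 = 1, and the invariant factors of ∂_1 are all 1, so H_0 = Z.

(K is a triangulation of the cylinder S^1 x I.)

H_0 = Z.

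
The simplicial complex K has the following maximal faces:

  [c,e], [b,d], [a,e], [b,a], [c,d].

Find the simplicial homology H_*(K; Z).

H_0 ≅ Z,  H_1 ≅ Z.

We work with the vertex ordering a < b < c < d < e. The simplices of K, each written with vertices in increasing order, are:

  0-simplices (5): a, b, c, d, e
  1-simplices (5): ab, ae, bd, cd, ce

so the chain groups are C_0 ≅ Z^5, C_1 ≅ Z^5.

Boundary ∂_1: C_1 → C_0 is given by ∂[p,q] = [q] − [p].
The resulting 5×5 matrix has rank 4, and its Smith normal form has invariant factors (1,1,1,1).

Reading off H_k = ker ∂_k / im ∂_{k+1}:

  H_0: rank C_0 − rank ∂_1 = 5 − 4 = 1, and the invariant factors of ∂_1 are all 1, so H_0 ≅ Z.
  H_1: rank ker ∂_1 − rank ∂_2 = (5 − 4) − 0 = 1, and there is no ∂_2, so H_1 ≅ Z.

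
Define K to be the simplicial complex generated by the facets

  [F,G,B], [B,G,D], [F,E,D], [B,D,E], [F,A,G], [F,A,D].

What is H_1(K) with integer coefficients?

H_1 = Z.

We work with the vertex ordering A < B < D < E < F < G. The simplices of K, each written with vertices in increasing order, are:

  0-simplices (6): A, B, D, E, F, G
  1-simplices (12): AD, AF, AG, BD, BE, BF, BG, DE, DF, DG, EF, FG
  2-simplices (6): ADF, AFG, BDE, BDG, BFG, DEF

Hence C_0 ≅ Z^6, C_1 ≅ Z^12, C_2 ≅ Z^6.

Boundary ∂_1: C_1 → C_0 maps an edge to its endpoints' difference, ∂[p,q] = q − p. For instance
  ∂EF = F − E.
As a 6×12 matrix over Z this has rank 5, with invariant factors (1,1,1,1,1).

The boundary map ∂_2: C_2 → C_1 acts by ∂[p,q,r] = [q,r] − [p,r] + [p,q]. For instance
  ∂ADF = DF − AF + AD,
  ∂AFG = FG − AG + AF.
The resulting 12×6 matrix has rank 6, and its Smith normal form has invariant factors (1,1,1,1,1,1).

Reading off H_k = ker ∂_k / im ∂_{k+1}:

  H_1: rank ker ∂_1 − rank ∂_2 = (12 − 5) − 6 = 1, and the invariant factors of ∂_2 are all 1, so H_1 ≅ Z.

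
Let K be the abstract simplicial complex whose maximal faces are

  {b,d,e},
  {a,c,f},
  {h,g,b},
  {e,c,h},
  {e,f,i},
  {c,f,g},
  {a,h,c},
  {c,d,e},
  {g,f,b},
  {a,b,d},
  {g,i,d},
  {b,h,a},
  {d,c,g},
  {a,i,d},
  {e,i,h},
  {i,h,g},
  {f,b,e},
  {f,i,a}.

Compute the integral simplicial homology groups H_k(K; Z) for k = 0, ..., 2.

H_0 = Z,  H_1 = Z^2,  H_2 = Z.

Order the vertices as a < b < c < d < e < f < g < h < i. Listing each simplex with vertices in this order, K has dimension 2 with simplices:

  0-simplices (9): a, b, c, d, e, f, g, h, i
  1-simplices (27): ab, ac, ad, af, ah, ai, bd, be, bf, bg, bh, cd, ce, cf, cg, ch, de, dg, di, ef, eh, ei, fg, fi, gh, gi, hi
  2-simplices (18): abd, abh, acf, ach, adi, afi, bde, bef, bfg, bgh, cde, cdg, ceh, cfg, dgi, efi, ehi, ghi

so the chain groups are C_0 ≅ Z^9, C_1 ≅ Z^27, C_2 ≅ Z^18.

Boundary ∂_1: C_1 → C_0 sends each edge [p,q] (with p < q) to q − p. For instance
  ∂ad = d − a.
The resulting 9×27 matrix has rank 8, and its Smith normal form has invariant factors (1,1,1,1,1,1,1,1).

∂_2: C_2 → C_1 maps a triangle to the signed sum of its edges. For instance
  ∂ehi = hi − ei + eh,
  ∂cde = de − ce + cd.
The 27×18 boundary matrix has rank 17 and Smith normal form diag(1,1,1,1,1,1,1,1,1,1,1,1,1,1,1,1,1).

Computing H_k = (kernel of ∂_k) / (image of ∂_{k+1}):

  H_0: rank C_0 − rank ∂_1 = 9 − 8 = 1, and the invariant factors of ∂_1 are all 1, so H_0 = Z.
  H_1: rank ker ∂_1 − rank ∂_2 = (27 − 8) − 17 = 2, and the invariant factors of ∂_2 are all 1, so H_1 = Z^2.
  H_2: rank ker ∂_2 − rank ∂_3 = (18 − 17) − 0 = 1, and there is no ∂_3, so H_2 = Z.

(K is a triangulation of the torus T^2.)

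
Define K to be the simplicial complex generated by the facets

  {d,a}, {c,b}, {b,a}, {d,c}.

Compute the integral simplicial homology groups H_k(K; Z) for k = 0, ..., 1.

Fix the vertex order a < b < c < d and write every simplex with vertices in increasing order. Then dim K = 1 and the simplices of K are:

  0-simplices (4): a, b, c, d
  1-simplices (4): ab, ad, bc, cd

so the chain groups are C_0 ≅ Z^4, C_1 ≅ Z^4.

Boundary ∂_1: C_1 → C_0 maps an edge to its endpoints' difference, ∂[p,q] = q − p. For instance
  ∂ab = b − a.
This gives a 4×4 integer matrix of rank 3; reducing to Smith normal form yields diagonal entries (1,1,1).

Now H_k = ker ∂_k / im ∂_{k+1}, so:

  H_0: rank C_0 − rank ∂_1 = 4 − 3 = 1, and the invariant factors of ∂_1 are all 1, so H_0 ≅ Z.
  H_1: rank ker ∂_1 − rank ∂_2 = (4 − 3) − 0 = 1, and there is no ∂_2, so H_1 ≅ Z.

H_0 ≅ Z,  H_1 ≅ Z.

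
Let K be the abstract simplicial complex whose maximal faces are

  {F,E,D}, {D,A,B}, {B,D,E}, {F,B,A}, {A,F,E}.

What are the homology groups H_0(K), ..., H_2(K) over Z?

Order the vertices as A < B < D < E < F. Listing each simplex with vertices in this order, K has dimension 2 with simplices:

  0-simplices (5): A, B, D, E, F
  1-simplices (10): AB, AD, AE, AF, BD, BE, BF, DE, DF, EF
  2-simplices (5): ABD, ABF, AEF, BDE, DEF

so the chain groups are C_0 ≅ Z^5, C_1 ≅ Z^10, C_2 ≅ Z^5.

The boundary map ∂_1: C_1 → C_0 maps an edge to its endpoints' difference, ∂[p,q] = q − p.
This gives a 5×10 integer matrix of rank 4; reducing to Smith normal form yields diagonal entries (1,1,1,1).

The boundary map ∂_2: C_2 → C_1 maps a triangle to the signed sum of its edges. For instance
  ∂DEF = EF − DF + DE,
  ∂BDE = DE − BE + BD.
The 10×5 boundary matrix has rank 5 and Smith normal form diag(1,1,1,1,1).

Computing H_k = (kernel of ∂_k) / (image of ∂_{k+1}):

  H_0: rank C_0 − rank ∂_1 = 5 − 4 = 1, and the invariant factors of ∂_1 are all 1, so H_0 ≅ Z.
  H_1: rank ker ∂_1 − rank ∂_2 = (10 − 4) − 5 = 1, and the invariant factors of ∂_2 are all 1, so H_1 ≅ Z.
  H_2: rank ker ∂_2 − rank ∂_3 = (5 − 5) − 0 = 0, and there is no ∂_3, so H_2 ≅ 0.

H_0 = Z,  H_1 = Z,  H_2 = 0.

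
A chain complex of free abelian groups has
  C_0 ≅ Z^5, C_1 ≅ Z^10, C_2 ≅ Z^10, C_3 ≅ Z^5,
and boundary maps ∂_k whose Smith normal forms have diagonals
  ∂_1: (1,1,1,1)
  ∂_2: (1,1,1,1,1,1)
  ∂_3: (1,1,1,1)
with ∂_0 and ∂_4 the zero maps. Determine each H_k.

H_0: b_0 = 5 − 0 − 4 = 1; torsion from ∂_1 factors > 1: none. So H_0 ≅ Z.
H_1: b_1 = 10 − 4 − 6 = 0; torsion from ∂_2 factors > 1: none. So H_1 ≅ 0.
H_2: b_2 = 10 − 6 − 4 = 0; torsion from ∂_3 factors > 1: none. So H_2 ≅ 0.
H_3: b_3 = 5 − 4 − 0 = 1; torsion from ∂_4 factors > 1: none. So H_3 ≅ Z.

H_0 ≅ Z,  H_1 = 0,  H_2 = 0,  H_3 ≅ Z.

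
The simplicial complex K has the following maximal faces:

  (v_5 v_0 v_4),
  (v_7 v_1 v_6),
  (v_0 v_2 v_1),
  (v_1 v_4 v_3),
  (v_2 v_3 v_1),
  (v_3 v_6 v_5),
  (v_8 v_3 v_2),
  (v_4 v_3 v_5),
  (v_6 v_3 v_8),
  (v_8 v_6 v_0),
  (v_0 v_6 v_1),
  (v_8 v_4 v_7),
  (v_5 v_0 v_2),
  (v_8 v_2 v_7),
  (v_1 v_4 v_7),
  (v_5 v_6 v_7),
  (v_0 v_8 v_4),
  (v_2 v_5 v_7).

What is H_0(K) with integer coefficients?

H_0 ≅ Z.

Order the vertices as v_0 < v_1 < v_2 < v_3 < v_4 < v_5 < v_6 < v_7 < v_8. Listing each simplex with vertices in this order, K has dimension 2 with simplices:

  0-simplices (9): [v_0], [v_1], [v_2], [v_3], [v_4], [v_5], [v_6], [v_7], [v_8]
  1-simplices (27): (27 of them)
  2-simplices (18): (18 of them)

so the chain groups are C_0 ≅ Z^9, C_1 ≅ Z^27, C_2 ≅ Z^18.

∂_1: C_1 → C_0 sends each edge [p,q] (with p < q) to q − p. For instance
  ∂[v_4,v_5] = [v_5] − [v_4].
The resulting 9×27 matrix has rank 8, and its Smith normal form has invariant factors (1,1,1,1,1,1,1,1).

∂_2: C_2 → C_1 maps a triangle to the signed sum of its edges. For instance
  ∂[v_2,v_3,v_8] = [v_3,v_8] − [v_2,v_8] + [v_2,v_3],
  ∂[v_3,v_4,v_5] = [v_4,v_5] − [v_3,v_5] + [v_3,v_4].
This gives a 27×18 integer matrix of rank 17; reducing to Smith normal form yields diagonal entries (1,1,1,1,1,1,1,1,1,1,1,1,1,1,1,1,1).

Now H_k = ker ∂_k / im ∂_{k+1}, so:

  H_0: rank C_0 − rank ∂_1 = 9 − 8 = 1, and the invariant factors of ∂_1 are all 1, so H_0 = Z.

(K is a triangulation of the torus T^2.)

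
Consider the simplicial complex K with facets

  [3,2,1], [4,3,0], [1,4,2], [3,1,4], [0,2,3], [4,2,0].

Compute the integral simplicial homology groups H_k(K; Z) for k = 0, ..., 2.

H_0 = Z,  H_1 = 0,  H_2 = Z.

Fix the vertex order 0 < 1 < 2 < 3 < 4 and write every simplex with vertices in increasing order. Then dim K = 2 and the simplices of K are:

  0-simplices (5): [0], [1], [2], [3], [4]
  1-simplices (9): [0,2], [0,3], [0,4], [1,2], [1,3], [1,4], [2,3], [2,4], [3,4]
  2-simplices (6): [0,2,3], [0,2,4], [0,3,4], [1,2,3], [1,2,4], [1,3,4]

so the chain groups are C_0 ≅ Z^5, C_1 ≅ Z^9, C_2 ≅ Z^6.

The boundary map ∂_1: C_1 → C_0 sends each edge [p,q] (with p < q) to q − p. For instance
  ∂[2,3] = [3] − [2].
As a 5×9 matrix over Z this has rank 4, with invariant factors (1,1,1,1).

Boundary ∂_2: C_2 → C_1 sends each 2-simplex [p,q,r] to [q,r] − [p,r] + [p,q]. For instance
  ∂[1,2,4] = [2,4] − [1,4] + [1,2],
  ∂[0,3,4] = [3,4] − [0,4] + [0,3].
As a 9×6 matrix over Z this has rank 5, with invariant factors (1,1,1,1,1).

Computing H_k = (kernel of ∂_k) / (image of ∂_{k+1}):

  H_0: rank C_0 − rank ∂_1 = 5 − 4 = 1, and the invariant factors of ∂_1 are all 1, so H_0 ≅ Z.
  H_1: rank ker ∂_1 − rank ∂_2 = (9 − 4) − 5 = 0, and the invariant factors of ∂_2 are all 1, so H_1 ≅ 0.
  H_2: rank ker ∂_2 − rank ∂_3 = (6 − 5) − 0 = 1, and there is no ∂_3, so H_2 ≅ Z.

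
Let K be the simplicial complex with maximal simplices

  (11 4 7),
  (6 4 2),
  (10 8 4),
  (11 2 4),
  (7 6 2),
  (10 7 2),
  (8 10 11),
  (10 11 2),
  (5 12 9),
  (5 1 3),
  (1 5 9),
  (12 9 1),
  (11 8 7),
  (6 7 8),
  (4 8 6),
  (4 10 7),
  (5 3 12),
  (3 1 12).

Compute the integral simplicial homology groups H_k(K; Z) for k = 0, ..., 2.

We work with the vertex ordering 1 < 2 < 3 < 4 < 5 < 6 < 7 < 8 < 9 < 10 < 11 < 12. The simplices of K, each written with vertices in increasing order, are:

  0-simplices (12): [1], [2], [3], [4], [5], [6], [7], [8], [9], [10], [11], [12]
  1-simplices (27): (27 of them)
  2-simplices (18): (18 of them)

so the chain groups are C_0 ≅ Z^12, C_1 ≅ Z^27, C_2 ≅ Z^18.

∂_1: C_1 → C_0 sends each edge [p,q] (with p < q) to q − p. For instance
  ∂[4,6] = [6] − [4].
The resulting 12×27 matrix has rank 10, and its Smith normal form has invariant factors (1,1,1,1,1,1,1,1,1,1).

The boundary map ∂_2: C_2 → C_1 acts by ∂[p,q,r] = [q,r] − [p,r] + [p,q]. For instance
  ∂[2,4,11] = [4,11] − [2,11] + [2,4],
  ∂[4,6,8] = [6,8] − [4,8] + [4,6].
As a 27×18 matrix over Z this has rank 17, with invariant factors (1,1,1,1,1,1,1,1,1,1,1,1,1,1,1,1,2).

Computing H_k = (kernel of ∂_k) / (image of ∂_{k+1}):

  H_0: rank C_0 − rank ∂_1 = 12 − 10 = 2, and the invariant factors of ∂_1 are all 1, so H_0 = Z^2.
  H_1: rank ker ∂_1 − rank ∂_2 = (27 − 10) − 17 = 0, and ∂_2 has invariant factor 2 > 1, so H_1 = Z/2.
  H_2: rank ker ∂_2 − rank ∂_3 = (18 − 17) − 0 = 1, and there is no ∂_3, so H_2 = Z.

H_0 ≅ Z^2,  H_1 ≅ Z/2,  H_2 ≅ Z.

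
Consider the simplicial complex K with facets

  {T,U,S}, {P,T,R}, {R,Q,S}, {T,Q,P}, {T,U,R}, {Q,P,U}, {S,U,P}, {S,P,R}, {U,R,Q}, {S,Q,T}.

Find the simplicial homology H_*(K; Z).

K has 6 vertices, 15 edges, 10 triangles.
rank ∂_0 = 0, rank ∂_1 = 5 ⇒ b_0 = 6 − 0 − 5 = 1; all invariant factors of ∂_1 are 1 so no torsion. So H_0 ≅ Z.
rank ∂_1 = 5, rank ∂_2 = 10 ⇒ b_1 = 15 − 5 − 10 = 0; ∂_2 has invariant factor(s) [2] giving torsion. So H_1 ≅ Z_2.
rank ∂_2 = 10, rank ∂_3 = 0 ⇒ b_2 = 10 − 10 − 0 = 0. So H_2 ≅ 0.

H_0 ≅ Z,  H_1 ≅ Z_2,  H_2 = 0.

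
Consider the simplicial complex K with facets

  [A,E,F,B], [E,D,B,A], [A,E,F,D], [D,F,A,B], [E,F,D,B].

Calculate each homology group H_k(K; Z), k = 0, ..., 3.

K has 5 vertices, 10 edges, 10 triangles, 5 3-simplices.
rank ∂_0 = 0, rank ∂_1 = 4 ⇒ b_0 = 5 − 0 − 4 = 1; all invariant factors of ∂_1 are 1 so no torsion. So H_0 ≅ Z.
rank ∂_1 = 4, rank ∂_2 = 6 ⇒ b_1 = 10 − 4 − 6 = 0; all invariant factors of ∂_2 are 1 so no torsion. So H_1 ≅ 0.
rank ∂_2 = 6, rank ∂_3 = 4 ⇒ b_2 = 10 − 6 − 4 = 0; all invariant factors of ∂_3 are 1 so no torsion. So H_2 ≅ 0.
rank ∂_3 = 4, rank ∂_4 = 0 ⇒ b_3 = 5 − 4 − 0 = 1. So H_3 ≅ Z.

H_0 = Z,  H_1 = 0,  H_2 = 0,  H_3 = Z.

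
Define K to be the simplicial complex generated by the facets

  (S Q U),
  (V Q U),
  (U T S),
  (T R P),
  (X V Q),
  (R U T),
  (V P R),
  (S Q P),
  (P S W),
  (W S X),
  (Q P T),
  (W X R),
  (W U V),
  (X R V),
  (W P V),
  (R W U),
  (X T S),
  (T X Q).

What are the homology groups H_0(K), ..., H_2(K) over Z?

K has 9 vertices, 27 edges, 18 triangles.
rank ∂_0 = 0, rank ∂_1 = 8 ⇒ b_0 = 9 − 0 − 8 = 1; all invariant factors of ∂_1 are 1 so no torsion. So H_0 ≅ Z.
rank ∂_1 = 8, rank ∂_2 = 18 ⇒ b_1 = 27 − 8 − 18 = 1; ∂_2 has invariant factor(s) [2] giving torsion. So H_1 ≅ Z × Z/2.
rank ∂_2 = 18, rank ∂_3 = 0 ⇒ b_2 = 18 − 18 − 0 = 0. So H_2 ≅ 0.

H_0 ≅ Z,  H_1 ≅ Z × Z/2,  H_2 = 0.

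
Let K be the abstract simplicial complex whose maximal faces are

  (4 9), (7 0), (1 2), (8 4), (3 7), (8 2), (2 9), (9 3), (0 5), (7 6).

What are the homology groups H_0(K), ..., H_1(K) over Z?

H_0 = Z,  H_1 = Z.

We work with the vertex ordering 0 < 1 < 2 < 3 < 4 < 5 < 6 < 7 < 8 < 9. The simplices of K, each written with vertices in increasing order, are:

  0-simplices (10): [0], [1], [2], [3], [4], [5], [6], [7], [8], [9]
  1-simplices (10): [0,5], [0,7], [1,2], [2,8], [2,9], [3,7], [3,9], [4,8], [4,9], [6,7]

Hence C_0 ≅ Z^10, C_1 ≅ Z^10.

Boundary ∂_1: C_1 → C_0 sends each edge [p,q] (with p < q) to q − p. For instance
  ∂[3,9] = [9] − [3].
The resulting 10×10 matrix has rank 9, and its Smith normal form has invariant factors (1,1,1,1,1,1,1,1,1).

Computing H_k = (kernel of ∂_k) / (image of ∂_{k+1}):

  H_0: rank C_0 − rank ∂_1 = 10 − 9 = 1, and the invariant factors of ∂_1 are all 1, so H_0 = Z.
  H_1: rank ker ∂_1 − rank ∂_2 = (10 − 9) − 0 = 1, and there is no ∂_2, so H_1 = Z.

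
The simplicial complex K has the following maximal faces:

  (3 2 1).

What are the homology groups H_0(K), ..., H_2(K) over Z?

Fix the vertex order 1 < 2 < 3 and write every simplex with vertices in increasing order. Then dim K = 2 and the simplices of K are:

  0-simplices (3): [1], [2], [3]
  1-simplices (3): [1,2], [1,3], [2,3]
  2-simplices (1): [1,2,3]

Hence C_0 ≅ Z^3, C_1 ≅ Z^3, C_2 ≅ Z^1.

∂_1: C_1 → C_0 is given by ∂[p,q] = [q] − [p]. For instance
  ∂[2,3] = [3] − [2].
The resulting 3×3 matrix has rank 2, and its Smith normal form has invariant factors (1,1).

∂_2: C_2 → C_1 maps a triangle to the signed sum of its edges. For instance
  ∂[1,2,3] = [2,3] − [1,3] + [1,2].
The resulting 3×1 matrix has rank 1, and its Smith normal form has invariant factors (1).

Reading off H_k = ker ∂_k / im ∂_{k+1}:

  H_0: rank C_0 − rank ∂_1 = 3 − 2 = 1, and the invariant factors of ∂_1 are all 1, so H_0 ≅ Z.
  H_1: rank ker ∂_1 − rank ∂_2 = (3 − 2) − 1 = 0, and the invariant factors of ∂_2 are all 1, so H_1 ≅ 0.
  H_2: rank ker ∂_2 − rank ∂_3 = (1 − 1) − 0 = 0, and there is no ∂_3, so H_2 ≅ 0.

H_0 ≅ Z,  H_1 = 0,  H_2 = 0.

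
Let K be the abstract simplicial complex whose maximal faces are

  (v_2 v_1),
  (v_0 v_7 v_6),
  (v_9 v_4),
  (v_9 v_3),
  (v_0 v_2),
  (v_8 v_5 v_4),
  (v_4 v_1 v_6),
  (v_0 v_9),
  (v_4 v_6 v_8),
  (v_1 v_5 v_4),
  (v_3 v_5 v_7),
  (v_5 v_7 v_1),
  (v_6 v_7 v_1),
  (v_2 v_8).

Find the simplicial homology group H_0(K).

We work with the vertex ordering v_0 < v_1 < v_2 < v_3 < v_4 < v_5 < v_6 < v_7 < v_8 < v_9. The simplices of K, each written with vertices in increasing order, are:

  0-simplices (10): [v_0], [v_1], [v_2], [v_3], [v_4], [v_5], [v_6], [v_7], [v_8], [v_9]
  1-simplices (21): (21 of them)
  2-simplices (8): [v_0,v_6,v_7], [v_1,v_4,v_5], [v_1,v_4,v_6], [v_1,v_5,v_7], [v_1,v_6,v_7], [v_3,v_5,v_7], [v_4,v_5,v_8], [v_4,v_6,v_8]

so the chain groups are C_0 ≅ Z^10, C_1 ≅ Z^21, C_2 ≅ Z^8.

The boundary map ∂_1: C_1 → C_0 maps an edge to its endpoints' difference, ∂[p,q] = q − p.
The resulting 10×21 matrix has rank 9, and its Smith normal form has invariant factors (1,1,1,1,1,1,1,1,1).

∂_2: C_2 → C_1 acts by ∂[p,q,r] = [q,r] − [p,r] + [p,q]. For instance
  ∂[v_1,v_4,v_5] = [v_4,v_5] − [v_1,v_5] + [v_1,v_4],
  ∂[v_1,v_6,v_7] = [v_6,v_7] − [v_1,v_7] + [v_1,v_6].
As a 21×8 matrix over Z this has rank 8, with invariant factors (1,1,1,1,1,1,1,1).

Now H_k = ker ∂_k / im ∂_{k+1}, so:

  H_0: rank C_0 − rank ∂_1 = 10 − 9 = 1, and the invariant factors of ∂_1 are all 1, so H_0 = Z.

H_0 ≅ Z.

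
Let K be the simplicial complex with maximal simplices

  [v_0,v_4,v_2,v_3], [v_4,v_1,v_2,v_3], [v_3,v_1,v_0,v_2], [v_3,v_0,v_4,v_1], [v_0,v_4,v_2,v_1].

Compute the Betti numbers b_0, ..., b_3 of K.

We work with the vertex ordering v_0 < v_1 < v_2 < v_3 < v_4. The simplices of K, each written with vertices in increasing order, are:

  0-simplices (5): [v_0], [v_1], [v_2], [v_3], [v_4]
  1-simplices (10): [v_0,v_1], [v_0,v_2], [v_0,v_3], [v_0,v_4], [v_1,v_2], [v_1,v_3], [v_1,v_4], [v_2,v_3], [v_2,v_4], [v_3,v_4]
  2-simplices (10): [v_0,v_1,v_2], [v_0,v_1,v_3], [v_0,v_1,v_4], [v_0,v_2,v_3], [v_0,v_2,v_4], [v_0,v_3,v_4], [v_1,v_2,v_3], [v_1,v_2,v_4], [v_1,v_3,v_4], [v_2,v_3,v_4]
  3-simplices (5): [v_0,v_1,v_2,v_3], [v_0,v_1,v_2,v_4], [v_0,v_1,v_3,v_4], [v_0,v_2,v_3,v_4], [v_1,v_2,v_3,v_4]

so the chain groups are C_0 ≅ Z^5, C_1 ≅ Z^10, C_2 ≅ Z^10, C_3 ≅ Z^5.

The boundary map ∂_1: C_1 → C_0 is given by ∂[p,q] = [q] − [p]. For instance
  ∂[v_1,v_3] = [v_3] − [v_1].
This gives a 5×10 integer matrix of rank 4; reducing to Smith normal form yields diagonal entries (1,1,1,1).

∂_2: C_2 → C_1 sends each 2-simplex [p,q,r] to [q,r] − [p,r] + [p,q]. For instance
  ∂[v_1,v_3,v_4] = [v_3,v_4] − [v_1,v_4] + [v_1,v_3],
  ∂[v_0,v_1,v_2] = [v_1,v_2] − [v_0,v_2] + [v_0,v_1].
The resulting 10×10 matrix has rank 6, and its Smith normal form has invariant factors (1,1,1,1,1,1).

The boundary map ∂_3: C_3 → C_2 sends each 3-simplex σ to the alternating sum Σ_i (−1)^i (σ with its i-th vertex removed). For instance
  ∂[v_0,v_2,v_3,v_4] = [v_2,v_3,v_4] − [v_0,v_3,v_4] + [v_0,v_2,v_4] − [v_0,v_2,v_3],
  ∂[v_0,v_1,v_2,v_4] = [v_1,v_2,v_4] − [v_0,v_2,v_4] + [v_0,v_1,v_4] − [v_0,v_1,v_2].
As a 10×5 matrix over Z this has rank 4, with invariant factors (1,1,1,1).

Computing H_k = (kernel of ∂_k) / (image of ∂_{k+1}):

  H_0: rank C_0 − rank ∂_1 = 5 − 4 = 1, and the invariant factors of ∂_1 are all 1, so H_0 ≅ Z.
  H_1: rank ker ∂_1 − rank ∂_2 = (10 − 4) − 6 = 0, and the invariant factors of ∂_2 are all 1, so H_1 ≅ 0.
  H_2: rank ker ∂_2 − rank ∂_3 = (10 − 6) − 4 = 0, and the invariant factors of ∂_3 are all 1, so H_2 ≅ 0.
  H_3: rank ker ∂_3 − rank ∂_4 = (5 − 4) − 0 = 1, and there is no ∂_4, so H_3 ≅ Z.

Hence the Betti numbers are b_0 = 1, b_1 = 0, b_2 = 0, b_3 = 1.

b_0 = 1, b_1 = 0, b_2 = 0, b_3 = 1.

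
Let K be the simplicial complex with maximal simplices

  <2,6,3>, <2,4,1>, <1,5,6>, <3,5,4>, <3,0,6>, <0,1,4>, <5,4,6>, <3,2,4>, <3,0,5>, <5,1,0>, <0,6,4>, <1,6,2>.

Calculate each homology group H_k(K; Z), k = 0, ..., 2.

H_0 = Z,  H_1 = Z/2,  H_2 = 0.

Fix the vertex order 0 < 1 < 2 < 3 < 4 < 5 < 6 and write every simplex with vertices in increasing order. Then dim K = 2 and the simplices of K are:

  0-simplices (7): [0], [1], [2], [3], [4], [5], [6]
  1-simplices (18): [0,1], [0,3], [0,4], [0,5], [0,6], [1,2], [1,4], [1,5], [1,6], [2,3], [2,4], [2,6], [3,4], [3,5], [3,6], [4,5], [4,6], [5,6]
  2-simplices (12): [0,1,4], [0,1,5], [0,3,5], [0,3,6], [0,4,6], [1,2,4], [1,2,6], [1,5,6], [2,3,4], [2,3,6], [3,4,5], [4,5,6]

so the chain groups are C_0 ≅ Z^7, C_1 ≅ Z^18, C_2 ≅ Z^12.

The boundary map ∂_1: C_1 → C_0 is given by ∂[p,q] = [q] − [p].
The resulting 7×18 matrix has rank 6, and its Smith normal form has invariant factors (1,1,1,1,1,1).

The boundary map ∂_2: C_2 → C_1 acts by ∂[p,q,r] = [q,r] − [p,r] + [p,q]. For instance
  ∂[1,2,4] = [2,4] − [1,4] + [1,2],
  ∂[1,2,6] = [2,6] − [1,6] + [1,2].
The 18×12 boundary matrix has rank 12 and Smith normal form diag(1,1,1,1,1,1,1,1,1,1,1,2).

Now H_k = ker ∂_k / im ∂_{k+1}, so:

  H_0: rank C_0 − rank ∂_1 = 7 − 6 = 1, and the invariant factors of ∂_1 are all 1, so H_0 ≅ Z.
  H_1: rank ker ∂_1 − rank ∂_2 = (18 − 6) − 12 = 0, and ∂_2 has invariant factor 2 > 1, so H_1 ≅ Z/2.
  H_2: rank ker ∂_2 − rank ∂_3 = (12 − 12) − 0 = 0, and there is no ∂_3, so H_2 ≅ 0.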